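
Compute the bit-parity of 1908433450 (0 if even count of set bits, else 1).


0b1110001110000000110001000101010 has 12 ones => parity 0

0


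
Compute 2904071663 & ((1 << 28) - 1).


2904071663 & 268435455 = 219717103

219717103


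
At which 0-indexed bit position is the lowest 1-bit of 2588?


0b101000011100. Lowest set bit at position 2

2


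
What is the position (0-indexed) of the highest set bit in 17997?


0b100011001001101. Highest set bit at position 14

14


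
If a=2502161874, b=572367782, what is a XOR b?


2502161874 ^ 572367782 = 3074315892

3074315892


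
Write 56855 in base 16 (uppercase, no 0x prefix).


56855 = DE17 hex

DE17


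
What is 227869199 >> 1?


0b1101100101010000001000001111 >> 1 = 0b110110010101000000100000111 = 113934599

113934599


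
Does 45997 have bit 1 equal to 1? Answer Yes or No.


0b1011001110101101, bit 1 = 0. No

No


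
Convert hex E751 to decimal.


E751 hex = 59217 decimal

59217


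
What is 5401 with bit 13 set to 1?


5401 | (1 << 13) = 5401 | 8192 = 13593

13593


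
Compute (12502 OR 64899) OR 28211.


Step 1: 12502 | 64899 = 64983
Step 2: 64983 | 28211 = 65527

65527


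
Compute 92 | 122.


0b1011100 | 0b1111010 = 0b1111110 = 126

126


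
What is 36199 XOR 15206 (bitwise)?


0b1000110101100111 ^ 0b11101101100110 = 0b1011011000000001 = 46593

46593


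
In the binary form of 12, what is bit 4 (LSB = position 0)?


0b1100, position 4 = 0

0


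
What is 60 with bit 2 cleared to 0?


60 & ~(1 << 2) = 56

56


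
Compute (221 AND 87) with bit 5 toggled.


Step 1: 221 & 87 = 85
Step 2: 85 ^ (1 << 5) = 85 ^ 32 = 117

117


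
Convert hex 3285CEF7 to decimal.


3285CEF7 hex = 847630071 decimal

847630071


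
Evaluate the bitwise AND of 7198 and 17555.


0b1110000011110 & 0b100010010010011 = 0b10000010010 = 1042

1042


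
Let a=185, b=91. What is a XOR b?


185 ^ 91 = 226

226


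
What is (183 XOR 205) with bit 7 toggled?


Step 1: 183 ^ 205 = 122
Step 2: 122 ^ (1 << 7) = 122 ^ 128 = 250

250


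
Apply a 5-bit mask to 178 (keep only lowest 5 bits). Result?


178 & 31 = 18

18


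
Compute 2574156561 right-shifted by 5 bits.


0b10011001011011101000001100010001 >> 5 = 0b100110010110111010000011000 = 80442392

80442392


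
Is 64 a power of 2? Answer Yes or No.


0b1000000. Only one bit set => Yes

Yes


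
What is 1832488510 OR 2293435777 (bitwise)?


0b1101101001110011000111000111110 | 0b10001000101100110000110110000001 = 0b11101101101110111000111110111111 = 3988492223

3988492223


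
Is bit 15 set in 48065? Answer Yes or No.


0b1011101111000001, bit 15 = 1. Yes

Yes


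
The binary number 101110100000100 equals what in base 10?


101110100000100 in decimal = 23812

23812


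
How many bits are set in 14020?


0b11011011000100 has 7 set bits

7


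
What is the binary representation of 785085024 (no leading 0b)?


785085024 = 101110110010110111001001100000 in binary

101110110010110111001001100000


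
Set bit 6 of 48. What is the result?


48 | (1 << 6) = 48 | 64 = 112

112


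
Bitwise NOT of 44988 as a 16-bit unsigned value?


~0b1010111110111100 = 0b101000001000011 = 20547 (16-bit unsigned)

20547


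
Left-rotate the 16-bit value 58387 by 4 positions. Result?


Rotate 0b1110010000010011 left by 4 (16-bit) = 0b100000100111110 = 16702

16702


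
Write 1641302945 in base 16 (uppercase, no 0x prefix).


1641302945 = 61D44BA1 hex

61D44BA1


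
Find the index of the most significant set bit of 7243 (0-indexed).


0b1110001001011. Highest set bit at position 12

12


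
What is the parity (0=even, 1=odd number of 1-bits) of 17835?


0b100010110101011 has 8 ones => parity 0

0


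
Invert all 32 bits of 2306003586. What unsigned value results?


2306003586 ^ 4294967295 = 1988963709

1988963709


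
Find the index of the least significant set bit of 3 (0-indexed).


0b11. Lowest set bit at position 0

0


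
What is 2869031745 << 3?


0b10101011000000011111001101000001 << 3 = 0b10101011000000011111001101000001000 = 22952253960

22952253960


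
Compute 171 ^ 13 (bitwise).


0b10101011 ^ 0b1101 = 0b10100110 = 166

166


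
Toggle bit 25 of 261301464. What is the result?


261301464 ^ (1 << 25) = 261301464 ^ 33554432 = 227747032

227747032


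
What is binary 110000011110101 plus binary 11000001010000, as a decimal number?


110000011110101 + 11000001010000 = 1001000101000101 = 37189

37189


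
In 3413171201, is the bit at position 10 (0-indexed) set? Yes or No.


0b11001011011100001101110000000001, bit 10 = 1. Yes

Yes


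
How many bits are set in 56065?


0b1101101100000001 has 7 set bits

7


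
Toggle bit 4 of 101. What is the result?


101 ^ (1 << 4) = 101 ^ 16 = 117

117


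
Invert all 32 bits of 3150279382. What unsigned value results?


3150279382 ^ 4294967295 = 1144687913

1144687913


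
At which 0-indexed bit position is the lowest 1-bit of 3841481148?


0b11100100111110000101100110111100. Lowest set bit at position 2

2


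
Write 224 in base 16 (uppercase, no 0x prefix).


224 = E0 hex

E0


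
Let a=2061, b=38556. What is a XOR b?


2061 ^ 38556 = 40593

40593


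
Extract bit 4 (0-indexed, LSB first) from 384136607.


0b10110111001010111010110011111, position 4 = 1

1


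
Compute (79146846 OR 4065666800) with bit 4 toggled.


Step 1: 79146846 | 4065666800 = 4143427582
Step 2: 4143427582 ^ (1 << 4) = 4143427582 ^ 16 = 4143427566

4143427566


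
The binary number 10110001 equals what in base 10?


10110001 in decimal = 177

177


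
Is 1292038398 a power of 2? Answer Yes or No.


0b1001101000000101111000011111110. Multiple bits set => No

No


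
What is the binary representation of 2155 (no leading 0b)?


2155 = 100001101011 in binary

100001101011


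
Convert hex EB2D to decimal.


EB2D hex = 60205 decimal

60205


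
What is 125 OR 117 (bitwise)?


0b1111101 | 0b1110101 = 0b1111101 = 125

125


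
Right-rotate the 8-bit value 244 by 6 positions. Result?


Rotate 0b11110100 right by 6 (8-bit) = 0b11010011 = 211

211


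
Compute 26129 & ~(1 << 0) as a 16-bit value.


26129 & ~(1 << 0) = 26128

26128


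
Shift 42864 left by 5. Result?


0b1010011101110000 << 5 = 0b101001110111000000000 = 1371648

1371648


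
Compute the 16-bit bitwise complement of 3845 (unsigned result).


~0b111100000101 = 0b1111000011111010 = 61690 (16-bit unsigned)

61690


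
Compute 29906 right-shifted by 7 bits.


0b111010011010010 >> 7 = 0b11101001 = 233

233


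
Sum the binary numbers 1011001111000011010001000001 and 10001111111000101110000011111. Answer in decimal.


1011001111000011010001000001 + 10001111111000101110000011111 = 11101001110001001000001100000 = 490246240

490246240


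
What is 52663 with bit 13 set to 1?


52663 | (1 << 13) = 52663 | 8192 = 60855

60855


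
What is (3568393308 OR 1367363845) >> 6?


Step 1: 3568393308 | 1367363845 = 3585170781
Step 2: 3585170781 >> 6 = 56018293

56018293


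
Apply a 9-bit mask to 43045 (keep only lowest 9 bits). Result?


43045 & 511 = 37

37


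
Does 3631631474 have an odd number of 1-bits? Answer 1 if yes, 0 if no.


0b11011000011101100100110001110010 has 16 ones => parity 0

0


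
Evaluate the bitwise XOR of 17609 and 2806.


0b100010011001001 ^ 0b101011110110 = 0b100111000111111 = 20031

20031


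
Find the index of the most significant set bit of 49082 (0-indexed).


0b1011111110111010. Highest set bit at position 15

15


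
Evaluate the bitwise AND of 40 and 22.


0b101000 & 0b10110 = 0b0 = 0

0


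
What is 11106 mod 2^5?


11106 & 31 = 2

2


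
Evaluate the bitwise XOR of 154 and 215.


0b10011010 ^ 0b11010111 = 0b1001101 = 77

77


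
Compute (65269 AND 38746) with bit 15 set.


Step 1: 65269 & 38746 = 38480
Step 2: 38480 | (1 << 15) = 38480 | 32768 = 38480

38480


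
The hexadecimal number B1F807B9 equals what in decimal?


B1F807B9 hex = 2985822137 decimal

2985822137


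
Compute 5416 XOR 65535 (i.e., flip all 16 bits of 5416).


5416 ^ 65535 = 60119

60119


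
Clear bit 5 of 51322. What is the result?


51322 & ~(1 << 5) = 51290

51290


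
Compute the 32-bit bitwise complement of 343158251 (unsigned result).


~0b10100011101000010110111101011 = 0b11101011100010111101001000010100 = 3951809044 (32-bit unsigned)

3951809044


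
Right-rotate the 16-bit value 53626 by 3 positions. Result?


Rotate 0b1101000101111010 right by 3 (16-bit) = 0b101101000101111 = 23087

23087


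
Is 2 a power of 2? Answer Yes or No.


0b10. Only one bit set => Yes

Yes


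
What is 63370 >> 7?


0b1111011110001010 >> 7 = 0b111101111 = 495

495


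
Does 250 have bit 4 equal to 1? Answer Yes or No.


0b11111010, bit 4 = 1. Yes

Yes


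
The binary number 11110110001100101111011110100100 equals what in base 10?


11110110001100101111011110100100 in decimal = 4130535332

4130535332


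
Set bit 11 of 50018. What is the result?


50018 | (1 << 11) = 50018 | 2048 = 52066

52066


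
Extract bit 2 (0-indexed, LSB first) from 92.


0b1011100, position 2 = 1

1


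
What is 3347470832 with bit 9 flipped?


3347470832 ^ (1 << 9) = 3347470832 ^ 512 = 3347471344

3347471344


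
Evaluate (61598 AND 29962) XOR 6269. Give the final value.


Step 1: 61598 & 29962 = 28682
Step 2: 28682 ^ 6269 = 26743

26743


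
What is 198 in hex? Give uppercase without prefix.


198 = C6 hex

C6


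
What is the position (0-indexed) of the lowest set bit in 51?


0b110011. Lowest set bit at position 0

0


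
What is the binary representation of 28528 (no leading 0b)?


28528 = 110111101110000 in binary

110111101110000


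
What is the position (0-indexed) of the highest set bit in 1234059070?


0b1001001100011100011111100111110. Highest set bit at position 30

30


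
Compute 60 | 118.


0b111100 | 0b1110110 = 0b1111110 = 126

126


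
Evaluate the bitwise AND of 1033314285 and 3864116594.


0b111101100101110001111111101101 & 0b11100110010100011011110101110010 = 0b100100000100010001110101100000 = 605101408

605101408


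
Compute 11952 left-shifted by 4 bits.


0b10111010110000 << 4 = 0b101110101100000000 = 191232

191232


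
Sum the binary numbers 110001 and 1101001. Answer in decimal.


110001 + 1101001 = 10011010 = 154

154


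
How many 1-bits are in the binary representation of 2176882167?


0b10000001110000001001010111110111 has 15 set bits

15


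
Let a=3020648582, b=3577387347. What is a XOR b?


3020648582 ^ 3577387347 = 1630661077

1630661077


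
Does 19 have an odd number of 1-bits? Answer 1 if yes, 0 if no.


0b10011 has 3 ones => parity 1

1


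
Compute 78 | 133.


0b1001110 | 0b10000101 = 0b11001111 = 207

207


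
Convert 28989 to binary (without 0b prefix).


28989 = 111000100111101 in binary

111000100111101


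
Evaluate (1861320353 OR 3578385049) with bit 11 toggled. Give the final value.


Step 1: 1861320353 | 3578385049 = 4294573753
Step 2: 4294573753 ^ (1 << 11) = 4294573753 ^ 2048 = 4294571705

4294571705


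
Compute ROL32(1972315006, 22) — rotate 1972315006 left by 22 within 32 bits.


Rotate 0b1110101100011110010001101111110 left by 22 (32-bit) = 0b11011111100111010110001111001000 = 3751633864

3751633864


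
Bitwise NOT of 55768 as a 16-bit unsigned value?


~0b1101100111011000 = 0b10011000100111 = 9767 (16-bit unsigned)

9767


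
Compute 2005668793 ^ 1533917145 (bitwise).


0b1110111100011000001001110111001 ^ 0b1011011011011011011011111011001 = 0b101100111000011010010001100000 = 752985184

752985184


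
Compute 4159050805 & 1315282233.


0b11110111111001100001010000110101 & 0b1001110011001011001110100111001 = 0b1000110011001000001010000110001 = 1180963889

1180963889


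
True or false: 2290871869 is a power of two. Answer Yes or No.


0b10001000100010111110111000111101. Multiple bits set => No

No


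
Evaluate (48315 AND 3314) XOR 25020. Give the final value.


Step 1: 48315 & 3314 = 3250
Step 2: 3250 ^ 25020 = 27918

27918


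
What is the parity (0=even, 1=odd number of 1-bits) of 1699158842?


0b1100101010001110001101100111010 has 16 ones => parity 0

0


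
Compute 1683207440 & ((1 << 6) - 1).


1683207440 & 63 = 16

16


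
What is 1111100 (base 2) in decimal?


1111100 in decimal = 124

124


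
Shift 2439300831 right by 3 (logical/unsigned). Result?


0b10010001011001001100011011011111 >> 3 = 0b10010001011001001100011011011 = 304912603

304912603


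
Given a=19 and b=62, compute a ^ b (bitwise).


19 ^ 62 = 45

45


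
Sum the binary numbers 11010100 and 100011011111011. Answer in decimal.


11010100 + 100011011111011 = 100011111001111 = 18383

18383


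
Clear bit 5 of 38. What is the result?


38 & ~(1 << 5) = 6

6


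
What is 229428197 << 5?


0b1101101011001100101111100101 << 5 = 0b110110101100110010111110010100000 = 7341702304

7341702304


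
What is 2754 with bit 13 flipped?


2754 ^ (1 << 13) = 2754 ^ 8192 = 10946

10946


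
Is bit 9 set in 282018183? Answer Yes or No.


0b10000110011110100000110000111, bit 9 = 0. No

No


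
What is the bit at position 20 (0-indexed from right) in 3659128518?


0b11011010000110011101111011000110, position 20 = 1

1


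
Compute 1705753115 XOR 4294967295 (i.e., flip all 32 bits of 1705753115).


1705753115 ^ 4294967295 = 2589214180

2589214180


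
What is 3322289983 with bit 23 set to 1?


3322289983 | (1 << 23) = 3322289983 | 8388608 = 3330678591

3330678591


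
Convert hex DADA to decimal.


DADA hex = 56026 decimal

56026


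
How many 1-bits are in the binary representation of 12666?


0b11000101111010 has 8 set bits

8


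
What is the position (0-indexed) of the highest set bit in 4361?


0b1000100001001. Highest set bit at position 12

12


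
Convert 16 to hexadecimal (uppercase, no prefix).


16 = 10 hex

10


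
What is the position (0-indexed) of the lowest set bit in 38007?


0b1001010001110111. Lowest set bit at position 0

0


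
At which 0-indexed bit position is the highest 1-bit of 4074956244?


0b11110010111000101110010111010100. Highest set bit at position 31

31


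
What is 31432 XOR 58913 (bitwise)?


0b111101011001000 ^ 0b1110011000100001 = 0b1001110011101001 = 40169

40169


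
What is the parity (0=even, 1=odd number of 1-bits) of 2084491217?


0b1111100001111101100111111010001 has 20 ones => parity 0

0


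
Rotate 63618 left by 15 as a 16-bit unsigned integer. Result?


Rotate 0b1111100010000010 left by 15 (16-bit) = 0b111110001000001 = 31809

31809


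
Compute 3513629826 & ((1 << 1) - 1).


3513629826 & 1 = 0

0


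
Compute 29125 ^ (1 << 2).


29125 ^ (1 << 2) = 29125 ^ 4 = 29121

29121


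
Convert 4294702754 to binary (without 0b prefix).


4294702754 = 11111111111110111111011010100010 in binary

11111111111110111111011010100010


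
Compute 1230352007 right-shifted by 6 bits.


0b1001001010101011010111010000111 >> 6 = 0b1001001010101011010111010 = 19224250

19224250


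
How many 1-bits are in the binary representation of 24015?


0b101110111001111 has 11 set bits

11


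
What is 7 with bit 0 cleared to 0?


7 & ~(1 << 0) = 6

6


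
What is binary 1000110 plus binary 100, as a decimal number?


1000110 + 100 = 1001010 = 74

74


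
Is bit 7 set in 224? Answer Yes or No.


0b11100000, bit 7 = 1. Yes

Yes


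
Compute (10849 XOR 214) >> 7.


Step 1: 10849 ^ 214 = 10935
Step 2: 10935 >> 7 = 85

85


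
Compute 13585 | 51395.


0b11010100010001 | 0b1100100011000011 = 0b1111110111010011 = 64979

64979


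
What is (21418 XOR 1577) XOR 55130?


Step 1: 21418 ^ 1577 = 21891
Step 2: 21891 ^ 55130 = 33497

33497


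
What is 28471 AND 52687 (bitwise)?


0b110111100110111 & 0b1100110111001111 = 0b100110100000111 = 19719

19719


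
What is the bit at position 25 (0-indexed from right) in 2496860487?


0b10010100110100110001000101000111, position 25 = 0

0


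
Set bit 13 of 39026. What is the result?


39026 | (1 << 13) = 39026 | 8192 = 47218

47218


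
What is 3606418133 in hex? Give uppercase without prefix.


3606418133 = D6F592D5 hex

D6F592D5


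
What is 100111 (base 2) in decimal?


100111 in decimal = 39

39


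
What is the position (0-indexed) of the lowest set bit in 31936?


0b111110011000000. Lowest set bit at position 6

6


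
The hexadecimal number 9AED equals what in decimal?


9AED hex = 39661 decimal

39661


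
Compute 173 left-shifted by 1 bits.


0b10101101 << 1 = 0b101011010 = 346

346


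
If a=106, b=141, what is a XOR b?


106 ^ 141 = 231

231


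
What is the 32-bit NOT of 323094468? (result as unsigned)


~0b10011010000100000011111000100 = 0b11101100101111011111100000111011 = 3971872827 (32-bit unsigned)

3971872827


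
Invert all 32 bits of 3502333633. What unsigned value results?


3502333633 ^ 4294967295 = 792633662

792633662


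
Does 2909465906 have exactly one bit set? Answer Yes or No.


0b10101101011010101110110100110010. Multiple bits set => No

No


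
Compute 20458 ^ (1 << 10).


20458 ^ (1 << 10) = 20458 ^ 1024 = 19434

19434


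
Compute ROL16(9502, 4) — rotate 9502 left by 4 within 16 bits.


Rotate 0b10010100011110 left by 4 (16-bit) = 0b101000111100010 = 20962

20962


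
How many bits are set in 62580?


0b1111010001110100 has 9 set bits

9


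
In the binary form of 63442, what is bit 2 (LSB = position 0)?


0b1111011111010010, position 2 = 0

0


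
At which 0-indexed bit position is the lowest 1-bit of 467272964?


0b11011110110100000010100000100. Lowest set bit at position 2

2


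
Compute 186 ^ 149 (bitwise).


0b10111010 ^ 0b10010101 = 0b101111 = 47

47


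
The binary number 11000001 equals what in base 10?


11000001 in decimal = 193

193


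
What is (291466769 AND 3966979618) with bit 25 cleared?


Step 1: 291466769 & 3966979618 = 5459456
Step 2: 5459456 & ~(1 << 25) = 5459456

5459456


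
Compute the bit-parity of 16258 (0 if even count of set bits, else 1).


0b11111110000010 has 8 ones => parity 0

0


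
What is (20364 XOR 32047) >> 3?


Step 1: 20364 ^ 32047 = 12963
Step 2: 12963 >> 3 = 1620

1620


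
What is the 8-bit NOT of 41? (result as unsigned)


~0b101001 = 0b11010110 = 214 (8-bit unsigned)

214


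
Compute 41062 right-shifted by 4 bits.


0b1010000001100110 >> 4 = 0b101000000110 = 2566

2566


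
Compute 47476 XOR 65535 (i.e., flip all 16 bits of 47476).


47476 ^ 65535 = 18059

18059


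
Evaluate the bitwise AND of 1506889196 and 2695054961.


0b1011001110100010100110111101100 & 0b10100000101000110100011001110001 = 0b100000010100010001100000 = 8471648

8471648


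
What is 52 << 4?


0b110100 << 4 = 0b1101000000 = 832

832


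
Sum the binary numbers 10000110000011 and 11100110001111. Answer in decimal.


10000110000011 + 11100110001111 = 101101100010010 = 23314

23314


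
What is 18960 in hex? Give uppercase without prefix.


18960 = 4A10 hex

4A10


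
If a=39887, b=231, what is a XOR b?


39887 ^ 231 = 39720

39720


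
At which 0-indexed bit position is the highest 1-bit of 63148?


0b1111011010101100. Highest set bit at position 15

15


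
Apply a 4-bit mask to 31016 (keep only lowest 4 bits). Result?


31016 & 15 = 8

8


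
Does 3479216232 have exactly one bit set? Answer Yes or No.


0b11001111011000001010000001101000. Multiple bits set => No

No


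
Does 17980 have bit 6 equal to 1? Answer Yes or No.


0b100011000111100, bit 6 = 0. No

No


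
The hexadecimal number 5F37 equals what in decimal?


5F37 hex = 24375 decimal

24375


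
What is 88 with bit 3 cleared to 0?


88 & ~(1 << 3) = 80

80


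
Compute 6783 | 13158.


0b1101001111111 | 0b11001101100110 = 0b11101101111111 = 15231

15231


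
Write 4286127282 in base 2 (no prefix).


4286127282 = 11111111011110010001110010110010 in binary

11111111011110010001110010110010


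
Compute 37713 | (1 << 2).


37713 | (1 << 2) = 37713 | 4 = 37717

37717


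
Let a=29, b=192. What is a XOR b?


29 ^ 192 = 221

221


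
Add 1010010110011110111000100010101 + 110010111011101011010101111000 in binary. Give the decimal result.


1010010110011110111000100010101 + 110010111011101011010101111000 = 10000101101111100010011010001101 = 2243831437

2243831437


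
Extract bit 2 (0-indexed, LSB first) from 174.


0b10101110, position 2 = 1

1


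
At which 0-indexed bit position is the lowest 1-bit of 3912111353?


0b11101001001011100001010011111001. Lowest set bit at position 0

0


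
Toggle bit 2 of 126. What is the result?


126 ^ (1 << 2) = 126 ^ 4 = 122

122


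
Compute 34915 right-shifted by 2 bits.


0b1000100001100011 >> 2 = 0b10001000011000 = 8728

8728


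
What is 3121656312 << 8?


0b10111010000100001011000111111000 << 8 = 0b1011101000010000101100011111100000000000 = 799144015872

799144015872


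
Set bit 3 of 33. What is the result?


33 | (1 << 3) = 33 | 8 = 41

41


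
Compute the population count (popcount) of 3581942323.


0b11010101100000000001101000110011 has 13 set bits

13


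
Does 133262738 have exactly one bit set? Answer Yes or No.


0b111111100010110110110010010. Multiple bits set => No

No


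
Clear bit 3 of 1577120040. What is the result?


1577120040 & ~(1 << 3) = 1577120032

1577120032


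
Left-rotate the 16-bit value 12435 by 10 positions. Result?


Rotate 0b11000010010011 left by 10 (16-bit) = 0b100110011000010 = 19650

19650


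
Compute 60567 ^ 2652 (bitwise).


0b1110110010010111 ^ 0b101001011100 = 0b1110011011001011 = 59083

59083


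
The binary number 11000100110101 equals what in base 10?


11000100110101 in decimal = 12597

12597


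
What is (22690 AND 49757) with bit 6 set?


Step 1: 22690 & 49757 = 16384
Step 2: 16384 | (1 << 6) = 16384 | 64 = 16448

16448


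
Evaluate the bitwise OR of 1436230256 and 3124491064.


0b1010101100110110010001001110000 | 0b10111010001110111111001100111000 = 0b11111111101110111111001101111000 = 4290507640

4290507640


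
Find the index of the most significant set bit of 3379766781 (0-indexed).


0b11001001011100110010010111111101. Highest set bit at position 31

31


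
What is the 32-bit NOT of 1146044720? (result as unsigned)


~0b1000100010011110100000100110000 = 0b10111011101100001011111011001111 = 3148922575 (32-bit unsigned)

3148922575


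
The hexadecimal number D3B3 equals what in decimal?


D3B3 hex = 54195 decimal

54195


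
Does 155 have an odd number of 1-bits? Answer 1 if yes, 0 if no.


0b10011011 has 5 ones => parity 1

1


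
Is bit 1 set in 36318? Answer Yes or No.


0b1000110111011110, bit 1 = 1. Yes

Yes


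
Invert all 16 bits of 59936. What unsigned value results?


59936 ^ 65535 = 5599

5599


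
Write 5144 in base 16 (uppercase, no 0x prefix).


5144 = 1418 hex

1418


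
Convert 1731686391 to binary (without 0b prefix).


1731686391 = 1100111001101110110111111110111 in binary

1100111001101110110111111110111


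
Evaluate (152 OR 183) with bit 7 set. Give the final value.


Step 1: 152 | 183 = 191
Step 2: 191 | (1 << 7) = 191 | 128 = 191

191


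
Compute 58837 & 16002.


0b1110010111010101 & 0b11111010000010 = 0b10010010000000 = 9344

9344


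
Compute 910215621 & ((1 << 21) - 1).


910215621 & 2097151 = 51653

51653


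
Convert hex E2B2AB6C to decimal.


E2B2AB6C hex = 3803360108 decimal

3803360108


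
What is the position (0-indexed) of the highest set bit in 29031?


0b111000101100111. Highest set bit at position 14

14


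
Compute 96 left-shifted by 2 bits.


0b1100000 << 2 = 0b110000000 = 384

384


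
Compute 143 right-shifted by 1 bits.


0b10001111 >> 1 = 0b1000111 = 71

71


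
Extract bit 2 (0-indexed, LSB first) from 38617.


0b1001011011011001, position 2 = 0

0


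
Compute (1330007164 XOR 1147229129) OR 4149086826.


Step 1: 1330007164 ^ 1147229129 = 187113397
Step 2: 187113397 | 4149086826 = 4285472767

4285472767


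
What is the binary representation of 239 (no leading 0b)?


239 = 11101111 in binary

11101111


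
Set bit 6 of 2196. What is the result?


2196 | (1 << 6) = 2196 | 64 = 2260

2260


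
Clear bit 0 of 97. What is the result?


97 & ~(1 << 0) = 96

96


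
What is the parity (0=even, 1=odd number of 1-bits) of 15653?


0b11110100100101 has 8 ones => parity 0

0


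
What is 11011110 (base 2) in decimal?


11011110 in decimal = 222

222


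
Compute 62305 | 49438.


0b1111001101100001 | 0b1100000100011110 = 0b1111001101111111 = 62335

62335


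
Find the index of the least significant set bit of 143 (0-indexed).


0b10001111. Lowest set bit at position 0

0


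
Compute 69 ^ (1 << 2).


69 ^ (1 << 2) = 69 ^ 4 = 65

65


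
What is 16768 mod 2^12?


16768 & 4095 = 384

384


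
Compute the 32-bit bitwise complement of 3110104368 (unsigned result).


~0b10111001011000000110110100110000 = 0b1000110100111111001001011001111 = 1184862927 (32-bit unsigned)

1184862927


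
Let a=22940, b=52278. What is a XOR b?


22940 ^ 52278 = 38314

38314


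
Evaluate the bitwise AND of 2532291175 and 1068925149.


0b10010110111011111011001001100111 & 0b111111101101101000000011011101 = 0b10110101001101000000001000101 = 380010565

380010565


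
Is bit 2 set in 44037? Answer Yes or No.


0b1010110000000101, bit 2 = 1. Yes

Yes


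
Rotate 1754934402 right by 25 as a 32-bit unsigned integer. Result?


Rotate 0b1101000100110100010110010000010 right by 25 (32-bit) = 0b1001101000101100100000100110100 = 1293304116

1293304116


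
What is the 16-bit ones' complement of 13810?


13810 ^ 65535 = 51725

51725


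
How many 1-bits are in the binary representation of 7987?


0b1111100110011 has 9 set bits

9


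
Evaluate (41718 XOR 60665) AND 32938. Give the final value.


Step 1: 41718 ^ 60665 = 19983
Step 2: 19983 & 32938 = 10

10


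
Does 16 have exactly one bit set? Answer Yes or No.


0b10000. Only one bit set => Yes

Yes


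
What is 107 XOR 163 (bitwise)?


0b1101011 ^ 0b10100011 = 0b11001000 = 200

200


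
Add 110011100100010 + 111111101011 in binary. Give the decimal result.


110011100100010 + 111111101011 = 111011100001101 = 30477

30477


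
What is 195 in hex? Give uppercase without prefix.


195 = C3 hex

C3


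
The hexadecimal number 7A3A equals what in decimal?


7A3A hex = 31290 decimal

31290


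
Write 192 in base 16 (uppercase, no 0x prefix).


192 = C0 hex

C0


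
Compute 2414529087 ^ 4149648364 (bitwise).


0b10001111111010101100101000111111 ^ 0b11110111010101101001101111101100 = 0b1111000101111000101000111010011 = 2025607635

2025607635


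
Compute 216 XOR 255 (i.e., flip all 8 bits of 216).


216 ^ 255 = 39

39


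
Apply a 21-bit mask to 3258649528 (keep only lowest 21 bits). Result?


3258649528 & 2097151 = 1772472

1772472


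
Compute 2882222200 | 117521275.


0b10101011110010110011100001111000 | 0b111000000010011101101111011 = 0b10101111110010110011101101111011 = 2949331835

2949331835


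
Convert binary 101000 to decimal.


101000 in decimal = 40

40


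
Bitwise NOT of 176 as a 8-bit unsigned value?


~0b10110000 = 0b1001111 = 79 (8-bit unsigned)

79


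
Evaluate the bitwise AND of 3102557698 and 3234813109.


0b10111000111011010100011000000010 & 0b11000000110011110101010010110101 = 0b10000000110011010100010000000000 = 2160935936

2160935936


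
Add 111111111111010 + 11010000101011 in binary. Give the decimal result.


111111111111010 + 11010000101011 = 1011010000100101 = 46117

46117


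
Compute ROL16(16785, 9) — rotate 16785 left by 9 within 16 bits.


Rotate 0b100000110010001 left by 9 (16-bit) = 0b10001010000011 = 8835

8835


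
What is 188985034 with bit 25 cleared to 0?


188985034 & ~(1 << 25) = 155430602

155430602


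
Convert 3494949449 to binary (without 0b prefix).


3494949449 = 11010000010100001011001001001001 in binary

11010000010100001011001001001001


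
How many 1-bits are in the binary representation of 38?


0b100110 has 3 set bits

3


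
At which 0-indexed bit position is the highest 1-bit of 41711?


0b1010001011101111. Highest set bit at position 15

15


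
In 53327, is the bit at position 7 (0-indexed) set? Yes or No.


0b1101000001001111, bit 7 = 0. No

No


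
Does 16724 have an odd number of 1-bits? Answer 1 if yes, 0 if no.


0b100000101010100 has 5 ones => parity 1

1


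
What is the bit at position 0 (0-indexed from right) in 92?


0b1011100, position 0 = 0

0


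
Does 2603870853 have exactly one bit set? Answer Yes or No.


0b10011011001100111110101010000101. Multiple bits set => No

No


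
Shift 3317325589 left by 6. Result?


0b11000101101110100101111100010101 << 6 = 0b11000101101110100101111100010101000000 = 212308837696

212308837696


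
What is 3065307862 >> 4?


0b10110110101101001110001011010110 >> 4 = 0b1011011010110100111000101101 = 191581741

191581741


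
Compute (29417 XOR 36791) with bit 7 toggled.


Step 1: 29417 ^ 36791 = 64862
Step 2: 64862 ^ (1 << 7) = 64862 ^ 128 = 64990

64990


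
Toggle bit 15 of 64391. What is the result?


64391 ^ (1 << 15) = 64391 ^ 32768 = 31623

31623


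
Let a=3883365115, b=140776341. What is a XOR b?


3883365115 ^ 140776341 = 4011024750

4011024750


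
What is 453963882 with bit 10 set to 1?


453963882 | (1 << 10) = 453963882 | 1024 = 453964906

453964906


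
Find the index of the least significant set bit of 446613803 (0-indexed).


0b11010100111101100100100101011. Lowest set bit at position 0

0


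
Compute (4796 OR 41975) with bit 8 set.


Step 1: 4796 | 41975 = 46079
Step 2: 46079 | (1 << 8) = 46079 | 256 = 46079

46079


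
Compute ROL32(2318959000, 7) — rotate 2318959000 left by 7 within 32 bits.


Rotate 0b10001010001110001000000110011000 left by 7 (32-bit) = 0b11100010000001100110001000101 = 474008645

474008645


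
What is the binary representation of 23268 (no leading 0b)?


23268 = 101101011100100 in binary

101101011100100


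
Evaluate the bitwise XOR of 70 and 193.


0b1000110 ^ 0b11000001 = 0b10000111 = 135

135


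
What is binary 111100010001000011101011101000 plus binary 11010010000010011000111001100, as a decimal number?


111100010001000011101011101000 + 11010010000010011000111001100 = 1010110100001010110110010110100 = 1451584692

1451584692


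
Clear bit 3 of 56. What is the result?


56 & ~(1 << 3) = 48

48


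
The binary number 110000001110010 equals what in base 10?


110000001110010 in decimal = 24690

24690


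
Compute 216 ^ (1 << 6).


216 ^ (1 << 6) = 216 ^ 64 = 152

152


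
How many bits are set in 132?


0b10000100 has 2 set bits

2


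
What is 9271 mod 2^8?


9271 & 255 = 55

55


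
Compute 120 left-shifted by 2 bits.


0b1111000 << 2 = 0b111100000 = 480

480


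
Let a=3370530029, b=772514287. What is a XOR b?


3370530029 ^ 772514287 = 3874329858

3874329858


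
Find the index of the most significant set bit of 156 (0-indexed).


0b10011100. Highest set bit at position 7

7


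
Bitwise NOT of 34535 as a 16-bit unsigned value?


~0b1000011011100111 = 0b111100100011000 = 31000 (16-bit unsigned)

31000


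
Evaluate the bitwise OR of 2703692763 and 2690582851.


0b10100001001001110001001111011011 | 0b10100000010111110000100101000011 = 0b10100001011111110001101111011011 = 2709461979

2709461979


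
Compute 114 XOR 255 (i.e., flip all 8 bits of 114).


114 ^ 255 = 141

141


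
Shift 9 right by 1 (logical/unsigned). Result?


0b1001 >> 1 = 0b100 = 4

4


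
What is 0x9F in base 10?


9F hex = 159 decimal

159


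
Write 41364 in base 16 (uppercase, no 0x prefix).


41364 = A194 hex

A194


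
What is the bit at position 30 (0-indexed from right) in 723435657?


0b101011000111101100000010001001, position 30 = 0

0


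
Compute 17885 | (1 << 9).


17885 | (1 << 9) = 17885 | 512 = 18397

18397


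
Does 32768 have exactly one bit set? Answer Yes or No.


0b1000000000000000. Only one bit set => Yes

Yes


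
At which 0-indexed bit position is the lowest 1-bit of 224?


0b11100000. Lowest set bit at position 5

5


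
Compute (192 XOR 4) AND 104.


Step 1: 192 ^ 4 = 196
Step 2: 196 & 104 = 64

64


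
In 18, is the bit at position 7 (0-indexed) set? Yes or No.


0b10010, bit 7 = 0. No

No


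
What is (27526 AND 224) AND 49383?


Step 1: 27526 & 224 = 128
Step 2: 128 & 49383 = 128

128


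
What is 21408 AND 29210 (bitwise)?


0b101001110100000 & 0b111001000011010 = 0b101001000000000 = 20992

20992


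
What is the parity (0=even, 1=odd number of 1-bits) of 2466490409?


0b10010011000000111010100000101001 has 12 ones => parity 0

0


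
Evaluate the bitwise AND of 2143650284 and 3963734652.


0b1111111110001011000000111101100 & 0b11101100010000011100101001111100 = 0b1101100010000011000000001101100 = 1816232044

1816232044


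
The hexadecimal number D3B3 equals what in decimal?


D3B3 hex = 54195 decimal

54195


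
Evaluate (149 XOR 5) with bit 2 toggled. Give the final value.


Step 1: 149 ^ 5 = 144
Step 2: 144 ^ (1 << 2) = 144 ^ 4 = 148

148


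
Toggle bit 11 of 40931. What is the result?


40931 ^ (1 << 11) = 40931 ^ 2048 = 38883

38883


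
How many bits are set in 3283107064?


0b11000011101100000011110011111000 has 16 set bits

16


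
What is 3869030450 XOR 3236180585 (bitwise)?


0b11100110100111001011100000110010 ^ 0b11000000111001000011001001101001 = 0b100110011110001000101001011011 = 645433947

645433947


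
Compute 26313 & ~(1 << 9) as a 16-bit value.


26313 & ~(1 << 9) = 25801

25801


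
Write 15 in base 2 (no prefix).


15 = 1111 in binary

1111


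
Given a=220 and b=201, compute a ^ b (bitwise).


220 ^ 201 = 21

21


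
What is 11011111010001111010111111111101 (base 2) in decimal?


11011111010001111010111111111101 in decimal = 3746017277

3746017277


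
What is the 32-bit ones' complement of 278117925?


278117925 ^ 4294967295 = 4016849370

4016849370


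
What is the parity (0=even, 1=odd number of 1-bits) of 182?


0b10110110 has 5 ones => parity 1

1


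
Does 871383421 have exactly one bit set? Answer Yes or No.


0b110011111100000100000101111101. Multiple bits set => No

No


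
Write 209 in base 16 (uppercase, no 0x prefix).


209 = D1 hex

D1


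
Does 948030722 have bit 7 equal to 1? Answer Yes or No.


0b111000100000011100110100000010, bit 7 = 0. No

No


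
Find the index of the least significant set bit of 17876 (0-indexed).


0b100010111010100. Lowest set bit at position 2

2


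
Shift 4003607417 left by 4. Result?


0b11101110101000100011001101111001 << 4 = 0b111011101010001000110011011110010000 = 64057718672

64057718672


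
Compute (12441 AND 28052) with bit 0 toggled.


Step 1: 12441 & 28052 = 8336
Step 2: 8336 ^ (1 << 0) = 8336 ^ 1 = 8337

8337


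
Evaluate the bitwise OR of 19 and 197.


0b10011 | 0b11000101 = 0b11010111 = 215

215


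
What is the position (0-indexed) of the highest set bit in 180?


0b10110100. Highest set bit at position 7

7


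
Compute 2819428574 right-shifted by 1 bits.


0b10101000000011010001000011011110 >> 1 = 0b1010100000001101000100001101111 = 1409714287

1409714287


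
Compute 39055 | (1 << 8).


39055 | (1 << 8) = 39055 | 256 = 39311

39311


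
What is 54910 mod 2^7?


54910 & 127 = 126

126


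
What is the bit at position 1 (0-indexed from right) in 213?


0b11010101, position 1 = 0

0


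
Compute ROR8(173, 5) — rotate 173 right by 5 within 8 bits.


Rotate 0b10101101 right by 5 (8-bit) = 0b1101101 = 109

109


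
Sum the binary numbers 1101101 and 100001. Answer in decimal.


1101101 + 100001 = 10001110 = 142

142


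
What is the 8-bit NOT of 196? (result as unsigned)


~0b11000100 = 0b111011 = 59 (8-bit unsigned)

59


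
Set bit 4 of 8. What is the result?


8 | (1 << 4) = 8 | 16 = 24

24


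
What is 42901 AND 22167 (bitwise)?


0b1010011110010101 & 0b101011010010111 = 0b11010010101 = 1685

1685


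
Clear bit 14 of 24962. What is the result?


24962 & ~(1 << 14) = 8578

8578


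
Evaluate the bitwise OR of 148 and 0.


0b10010100 | 0b0 = 0b10010100 = 148

148


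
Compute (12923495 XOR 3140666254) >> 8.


Step 1: 12923495 ^ 3140666254 = 3153588713
Step 2: 3153588713 >> 8 = 12318705

12318705


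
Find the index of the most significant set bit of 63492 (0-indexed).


0b1111100000000100. Highest set bit at position 15

15


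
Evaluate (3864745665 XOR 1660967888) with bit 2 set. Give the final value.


Step 1: 3864745665 ^ 1660967888 = 2237336849
Step 2: 2237336849 | (1 << 2) = 2237336849 | 4 = 2237336853

2237336853


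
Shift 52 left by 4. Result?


0b110100 << 4 = 0b1101000000 = 832

832


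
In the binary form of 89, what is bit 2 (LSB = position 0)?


0b1011001, position 2 = 0

0


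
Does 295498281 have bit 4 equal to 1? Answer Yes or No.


0b10001100111001111001000101001, bit 4 = 0. No

No


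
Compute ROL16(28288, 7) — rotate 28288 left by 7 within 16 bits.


Rotate 0b110111010000000 left by 7 (16-bit) = 0b100000000110111 = 16439

16439


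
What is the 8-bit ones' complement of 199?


199 ^ 255 = 56

56


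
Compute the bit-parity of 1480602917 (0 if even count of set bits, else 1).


0b1011000010000000011010100100101 has 11 ones => parity 1

1


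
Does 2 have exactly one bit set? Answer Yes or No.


0b10. Only one bit set => Yes

Yes


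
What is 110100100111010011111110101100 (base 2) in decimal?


110100100111010011111110101100 in decimal = 882720684

882720684


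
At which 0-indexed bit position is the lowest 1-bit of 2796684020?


0b10100110101100100000001011110100. Lowest set bit at position 2

2


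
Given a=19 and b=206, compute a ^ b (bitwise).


19 ^ 206 = 221

221


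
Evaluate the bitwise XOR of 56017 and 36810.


0b1101101011010001 ^ 0b1000111111001010 = 0b101010100011011 = 21787

21787


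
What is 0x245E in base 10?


245E hex = 9310 decimal

9310
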